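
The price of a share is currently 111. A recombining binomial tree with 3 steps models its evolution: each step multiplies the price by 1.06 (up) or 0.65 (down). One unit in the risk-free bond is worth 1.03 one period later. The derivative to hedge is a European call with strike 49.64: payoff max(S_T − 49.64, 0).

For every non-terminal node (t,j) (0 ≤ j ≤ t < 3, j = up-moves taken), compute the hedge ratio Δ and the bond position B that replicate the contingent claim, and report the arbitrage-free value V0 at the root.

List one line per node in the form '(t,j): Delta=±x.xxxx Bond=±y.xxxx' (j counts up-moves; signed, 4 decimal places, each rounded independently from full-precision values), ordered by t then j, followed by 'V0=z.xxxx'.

Since d<R<u, set p* = (R−d)/(u−d) = 0.9268; price each node as the discounted p*-expectation of its children.
Terminal values V(3,·): V(3,0)=0.0000, V(3,1)=0.0714, V(3,2)=31.4277, V(3,3)=82.5628
  t=2,j=0: stock 46.8975 → up 49.7114 (V=0.0714), down 30.4834 (V=0.0000). Price 0.0642; hedge Δ=0.0037, bond B=-0.1098.
  t=2,j=1: stock 76.4790 → up 81.0677 (V=31.4277), down 49.7114 (V=0.0714). Price 28.2848; hedge Δ=1.0000, bond B=-48.1942.
  t=2,j=2: stock 124.7196 → up 132.2028 (V=82.5628), down 81.0677 (V=31.4277). Price 76.5254; hedge Δ=1.0000, bond B=-48.1942.
  t=1,j=0: stock 72.1500 → up 76.4790 (V=28.2848), down 46.8975 (V=0.0642). Price 25.4562; hedge Δ=0.9540, bond B=-43.3746.
  t=1,j=1: stock 117.6600 → up 124.7196 (V=76.5254), down 76.4790 (V=28.2848). Price 70.8695; hedge Δ=1.0000, bond B=-46.7905.
  t=0,j=0: stock 111.0000 → up 117.6600 (V=70.8695), down 72.1500 (V=25.4562). Price 65.5792; hedge Δ=0.9979, bond B=-45.1850.
Self-financing check: at every node Δ·S+B equals the discounted successor values.

(0,0): Delta=0.9979 Bond=-45.1850
(1,0): Delta=0.9540 Bond=-43.3746
(1,1): Delta=1.0000 Bond=-46.7905
(2,0): Delta=0.0037 Bond=-0.1098
(2,1): Delta=1.0000 Bond=-48.1942
(2,2): Delta=1.0000 Bond=-48.1942
V0=65.5792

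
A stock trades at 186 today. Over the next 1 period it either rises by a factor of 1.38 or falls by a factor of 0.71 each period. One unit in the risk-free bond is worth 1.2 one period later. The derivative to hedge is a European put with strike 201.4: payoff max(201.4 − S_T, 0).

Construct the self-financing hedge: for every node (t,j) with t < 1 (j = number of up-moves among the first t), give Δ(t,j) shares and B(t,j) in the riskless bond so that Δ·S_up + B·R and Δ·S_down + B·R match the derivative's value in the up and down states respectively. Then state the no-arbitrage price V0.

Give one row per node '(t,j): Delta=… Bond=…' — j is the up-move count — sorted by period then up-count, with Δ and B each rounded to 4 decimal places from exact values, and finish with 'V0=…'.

(0,0): Delta=-0.5564 Bond=119.0164
V0=15.5239

Under the risk-neutral measure, an up-move has probability p* = (R−d)/(u−d) = 0.7313 and values discount at R = 1.2.
Terminal payoffs: V(1,0)=69.3400, V(1,1)=0.0000
(0,0): S=186.0000. Δ = (V_up−V_dn)/(S_up−S_dn) = (0.0000−69.3400)/(256.6800−132.0600) = -0.5564. V = [p*·0.0000 + (1−p*)·69.3400]/1.2 = 15.5239. B = V − Δ·S = 119.0164.
The time-0 hedge costs 15.5239, which is the no-arbitrage price.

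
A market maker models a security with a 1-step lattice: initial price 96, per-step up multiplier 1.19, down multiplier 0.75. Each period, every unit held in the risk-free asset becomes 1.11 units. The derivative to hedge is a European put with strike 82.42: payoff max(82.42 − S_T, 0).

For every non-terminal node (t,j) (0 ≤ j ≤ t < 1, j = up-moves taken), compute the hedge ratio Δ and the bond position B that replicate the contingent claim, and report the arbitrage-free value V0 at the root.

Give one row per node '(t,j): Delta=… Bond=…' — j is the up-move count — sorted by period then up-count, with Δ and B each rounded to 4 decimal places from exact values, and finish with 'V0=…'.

The replicating-portfolio and risk-neutral prices coincide; use p* = (1.11−0.75)/(1.19−0.75) = 0.8182 for the latter.
At expiry t=1: V(1,0)=10.4200, V(1,1)=0.0000
Node (0,0) S=96.0000: V=(p*·0.0000+(1−p*)·10.4200)/1.11=1.7068; Δ=(0.0000−10.4200)/(114.2400−72.0000)=-0.2467; B=V−Δ·S=25.3886
Check: Δ(0,0)·S0 + B(0,0) = 1.7068 = V0.

(0,0): Delta=-0.2467 Bond=25.3886
V0=1.7068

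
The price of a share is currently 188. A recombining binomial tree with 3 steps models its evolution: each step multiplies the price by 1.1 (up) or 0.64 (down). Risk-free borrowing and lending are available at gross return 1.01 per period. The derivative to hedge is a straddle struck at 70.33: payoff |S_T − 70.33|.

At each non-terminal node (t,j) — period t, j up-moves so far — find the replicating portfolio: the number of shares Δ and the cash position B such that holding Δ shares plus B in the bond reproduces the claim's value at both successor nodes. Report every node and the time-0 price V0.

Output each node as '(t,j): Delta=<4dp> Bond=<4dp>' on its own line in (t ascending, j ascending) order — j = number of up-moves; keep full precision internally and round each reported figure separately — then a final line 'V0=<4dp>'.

(0,0): Delta=0.9817 Bond=-64.5217
(1,0): Delta=0.8527 Bond=-49.6381
(1,1): Delta=1.0000 Bond=-68.9442
(2,0): Delta=-0.1883 Bond=30.0289
(2,1): Delta=1.0000 Bond=-69.6337
(2,2): Delta=1.0000 Bond=-69.6337
V0=120.0444

Since d<R<u, set p* = (R−d)/(u−d) = 0.8043; price each node as the discounted p*-expectation of its children.
Terminal payoffs: V(3,0)=21.0469, V(3,1)=14.3753, V(3,2)=75.2572, V(3,3)=179.8980
Node (2,0) S=77.0048: V=(p*·14.3753+(1−p*)·21.0469)/1.01=15.5253; Δ=(14.3753−21.0469)/(84.7053−49.2831)=-0.1883; B=V−Δ·S=30.0289
Node (2,1) S=132.3520: V=(p*·75.2572+(1−p*)·14.3753)/1.01=62.7183; Δ=(75.2572−14.3753)/(145.5872−84.7053)=1.0000; B=V−Δ·S=-69.6337
Node (2,2) S=227.4800: V=(p*·179.8980+(1−p*)·75.2572)/1.01=157.8463; Δ=(179.8980−75.2572)/(250.2280−145.5872)=1.0000; B=V−Δ·S=-69.6337
Node (1,0) S=120.3200: V=(p*·62.7183+(1−p*)·15.5253)/1.01=52.9554; Δ=(62.7183−15.5253)/(132.3520−77.0048)=0.8527; B=V−Δ·S=-49.6381
Node (1,1) S=206.8000: V=(p*·157.8463+(1−p*)·62.7183)/1.01=137.8558; Δ=(157.8463−62.7183)/(227.4800−132.3520)=1.0000; B=V−Δ·S=-68.9442
Node (0,0) S=188.0000: V=(p*·137.8558+(1−p*)·52.9554)/1.01=120.0444; Δ=(137.8558−52.9554)/(206.8000−120.3200)=0.9817; B=V−Δ·S=-64.5217
Root portfolio cost Δ·188+B reproduces V0=120.0444.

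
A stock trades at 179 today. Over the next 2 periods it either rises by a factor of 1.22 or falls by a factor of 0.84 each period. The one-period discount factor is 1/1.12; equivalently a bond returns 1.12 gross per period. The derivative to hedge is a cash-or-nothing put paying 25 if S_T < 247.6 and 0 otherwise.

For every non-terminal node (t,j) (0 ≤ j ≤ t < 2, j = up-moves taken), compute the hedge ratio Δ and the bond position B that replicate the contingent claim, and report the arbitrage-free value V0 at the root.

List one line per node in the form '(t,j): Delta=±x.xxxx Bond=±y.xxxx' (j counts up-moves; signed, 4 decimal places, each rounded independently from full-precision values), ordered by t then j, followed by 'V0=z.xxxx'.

The replicating-portfolio and risk-neutral prices coincide; use p* = (1.12−0.84)/(1.22−0.84) = 0.7368 for the latter.
Terminal payoffs: V(2,0)=25.0000, V(2,1)=25.0000, V(2,2)=0.0000
  t=1,j=0: stock 150.3600 → up 183.4392 (V=25.0000), down 126.3024 (V=25.0000). Price 22.3214; hedge Δ=0.0000, bond B=22.3214.
  t=1,j=1: stock 218.3800 → up 266.4236 (V=0.0000), down 183.4392 (V=25.0000). Price 5.8741; hedge Δ=-0.3013, bond B=71.6635.
  t=0,j=0: stock 179.0000 → up 218.3800 (V=5.8741), down 150.3600 (V=22.3214). Price 9.1092; hedge Δ=-0.2418, bond B=52.3918.
Each (Δ,B) replicates both successor values, so the strategy is self-financing and V0 is arbitrage-free.

(0,0): Delta=-0.2418 Bond=52.3918
(1,0): Delta=0.0000 Bond=22.3214
(1,1): Delta=-0.3013 Bond=71.6635
V0=9.1092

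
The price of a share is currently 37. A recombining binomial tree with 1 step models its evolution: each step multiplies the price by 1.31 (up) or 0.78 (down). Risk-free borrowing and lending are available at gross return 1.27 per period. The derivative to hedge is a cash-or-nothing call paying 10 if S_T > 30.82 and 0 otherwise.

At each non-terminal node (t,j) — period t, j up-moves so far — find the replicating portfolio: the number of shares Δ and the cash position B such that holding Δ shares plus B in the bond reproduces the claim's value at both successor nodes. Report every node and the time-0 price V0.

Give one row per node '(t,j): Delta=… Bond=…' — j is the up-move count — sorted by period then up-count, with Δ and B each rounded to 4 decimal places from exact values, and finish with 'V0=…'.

No-arbitrage ⇒ martingale measure with p* = (R−d)/(u−d) = 0.9245.
Terminal values V(1,·): V(1,0)=0.0000, V(1,1)=10.0000
(0,0): S=37.0000. Δ = (V_up−V_dn)/(S_up−S_dn) = (10.0000−0.0000)/(48.4700−28.8600) = 0.5099. V = [p*·10.0000 + (1−p*)·0.0000]/1.27 = 7.2798. B = V − Δ·S = -11.5882.
Self-financing check: at every node Δ·S+B equals the discounted successor values.

(0,0): Delta=0.5099 Bond=-11.5882
V0=7.2798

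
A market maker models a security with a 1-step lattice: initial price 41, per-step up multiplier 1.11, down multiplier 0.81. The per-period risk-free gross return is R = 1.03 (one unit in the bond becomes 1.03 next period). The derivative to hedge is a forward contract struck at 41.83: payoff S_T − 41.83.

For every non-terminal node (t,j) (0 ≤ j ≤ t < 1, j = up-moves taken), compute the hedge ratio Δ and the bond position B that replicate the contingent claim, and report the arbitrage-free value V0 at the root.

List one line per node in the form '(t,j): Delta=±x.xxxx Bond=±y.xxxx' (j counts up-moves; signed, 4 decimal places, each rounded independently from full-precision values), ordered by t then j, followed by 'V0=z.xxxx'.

Under the risk-neutral measure, an up-move has probability p* = (R−d)/(u−d) = 0.7333 and values discount at R = 1.03.
At expiry t=1: V(1,0)=-8.6200, V(1,1)=3.6800
(0,0): S=41.0000. Δ = (V_up−V_dn)/(S_up−S_dn) = (3.6800−-8.6200)/(45.5100−33.2100) = 1.0000. V = [p*·3.6800 + (1−p*)·-8.6200]/1.03 = 0.3883. B = V − Δ·S = -40.6117.
Check: Δ(0,0)·S0 + B(0,0) = 0.3883 = V0.

(0,0): Delta=1.0000 Bond=-40.6117
V0=0.3883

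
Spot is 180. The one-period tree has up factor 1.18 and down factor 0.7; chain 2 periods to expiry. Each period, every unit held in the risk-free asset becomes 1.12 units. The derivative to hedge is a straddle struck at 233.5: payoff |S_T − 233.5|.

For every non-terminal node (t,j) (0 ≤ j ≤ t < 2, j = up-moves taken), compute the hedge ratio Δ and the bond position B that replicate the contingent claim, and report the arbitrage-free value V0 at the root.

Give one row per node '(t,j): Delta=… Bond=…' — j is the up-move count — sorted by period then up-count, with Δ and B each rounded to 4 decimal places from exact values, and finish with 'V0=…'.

(0,0): Delta=-0.6902 Bond=151.2896
(1,0): Delta=-1.0000 Bond=208.4821
(1,1): Delta=-0.6639 Bond=163.8676
V0=27.0579

Risk-neutral probability p* = (R−d)/(u−d) = (1.12−0.7)/(1.18−0.7) = 0.8750.
Payoff layer (t=2): V(2,0)=145.3000, V(2,1)=84.8200, V(2,2)=17.1320
(1,0): S=126.0000. Δ = (V_up−V_dn)/(S_up−S_dn) = (84.8200−145.3000)/(148.6800−88.2000) = -1.0000. V = [p*·84.8200 + (1−p*)·145.3000]/1.12 = 82.4821. B = V − Δ·S = 208.4821.
(1,1): S=212.4000. Δ = (V_up−V_dn)/(S_up−S_dn) = (17.1320−84.8200)/(250.6320−148.6800) = -0.6639. V = [p*·17.1320 + (1−p*)·84.8200]/1.12 = 22.8509. B = V − Δ·S = 163.8676.
(0,0): S=180.0000. Δ = (V_up−V_dn)/(S_up−S_dn) = (22.8509−82.4821)/(212.4000−126.0000) = -0.6902. V = [p*·22.8509 + (1−p*)·82.4821]/1.12 = 27.0579. B = V − Δ·S = 151.2896.
Root portfolio cost Δ·180+B reproduces V0=27.0579.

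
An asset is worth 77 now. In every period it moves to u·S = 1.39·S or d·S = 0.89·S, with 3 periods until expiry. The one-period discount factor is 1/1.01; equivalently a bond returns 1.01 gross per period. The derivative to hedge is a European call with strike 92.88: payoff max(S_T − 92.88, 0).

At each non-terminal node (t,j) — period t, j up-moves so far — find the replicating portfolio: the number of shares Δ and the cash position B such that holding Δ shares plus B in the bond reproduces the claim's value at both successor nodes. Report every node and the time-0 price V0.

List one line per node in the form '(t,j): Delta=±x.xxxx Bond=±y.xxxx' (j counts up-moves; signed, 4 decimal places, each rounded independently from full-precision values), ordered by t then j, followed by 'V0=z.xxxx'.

(0,0): Delta=0.4762 Bond=-30.1042
(1,0): Delta=0.2741 Bond=-16.5531
(1,1): Delta=0.8861 Bond=-74.2702
(2,0): Delta=0.0000 Bond=0.0000
(2,1): Delta=0.8299 Bond=-69.6611
(2,2): Delta=1.0000 Bond=-91.9604
V0=6.5667

Since d<R<u, set p* = (R−d)/(u−d) = 0.2400; price each node as the discounted p*-expectation of its children.
Terminal values V(3,·): V(3,0)=0.0000, V(3,1)=0.0000, V(3,2)=39.5268, V(3,3)=113.9127
(2,0): S=60.9917. Δ = (V_up−V_dn)/(S_up−S_dn) = (0.0000−0.0000)/(84.7785−54.2826) = 0.0000. V = [p*·0.0000 + (1−p*)·0.0000]/1.01 = 0.0000. B = V − Δ·S = 0.0000.
(2,1): S=95.2567. Δ = (V_up−V_dn)/(S_up−S_dn) = (39.5268−0.0000)/(132.4068−84.7785) = 0.8299. V = [p*·39.5268 + (1−p*)·0.0000]/1.01 = 9.3925. B = V − Δ·S = -69.6611.
(2,2): S=148.7717. Δ = (V_up−V_dn)/(S_up−S_dn) = (113.9127−39.5268)/(206.7927−132.4068) = 1.0000. V = [p*·113.9127 + (1−p*)·39.5268]/1.01 = 56.8113. B = V − Δ·S = -91.9604.
(1,0): S=68.5300. Δ = (V_up−V_dn)/(S_up−S_dn) = (9.3925−0.0000)/(95.2567−60.9917) = 0.2741. V = [p*·9.3925 + (1−p*)·0.0000]/1.01 = 2.2319. B = V − Δ·S = -16.5531.
(1,1): S=107.0300. Δ = (V_up−V_dn)/(S_up−S_dn) = (56.8113−9.3925)/(148.7717−95.2567) = 0.8861. V = [p*·56.8113 + (1−p*)·9.3925]/1.01 = 20.5673. B = V − Δ·S = -74.2702.
(0,0): S=77.0000. Δ = (V_up−V_dn)/(S_up−S_dn) = (20.5673−2.2319)/(107.0300−68.5300) = 0.4762. V = [p*·20.5673 + (1−p*)·2.2319]/1.01 = 6.5667. B = V − Δ·S = -30.1042.
Root portfolio cost Δ·77+B reproduces V0=6.5667.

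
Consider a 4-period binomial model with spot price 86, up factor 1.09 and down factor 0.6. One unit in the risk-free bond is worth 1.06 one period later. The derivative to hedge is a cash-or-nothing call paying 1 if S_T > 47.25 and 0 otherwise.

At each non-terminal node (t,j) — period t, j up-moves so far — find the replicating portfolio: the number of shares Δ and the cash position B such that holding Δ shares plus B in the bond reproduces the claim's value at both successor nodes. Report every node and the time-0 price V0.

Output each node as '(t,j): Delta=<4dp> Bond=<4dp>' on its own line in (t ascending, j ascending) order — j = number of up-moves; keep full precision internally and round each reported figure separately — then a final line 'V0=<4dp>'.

(0,0): Delta=0.0032 Bond=0.4983
(1,0): Delta=0.0310 Bond=-0.9061
(1,1): Delta=0.0022 Bond=0.6218
(2,0): Delta=0.0000 Bond=0.0000
(2,1): Delta=0.0321 Bond=-1.0231
(2,2): Delta=0.0012 Bond=0.7688
(3,0): Delta=0.0000 Bond=0.0000
(3,1): Delta=0.0000 Bond=0.0000
(3,2): Delta=0.0333 Bond=-1.1552
(3,3): Delta=0.0000 Bond=0.9434
V0=0.7757

Since d<R<u, set p* = (R−d)/(u−d) = 0.9388; price each node as the discounted p*-expectation of its children.
Terminal payoffs: V(4,0)=0.0000, V(4,1)=0.0000, V(4,2)=0.0000, V(4,3)=1.0000, V(4,4)=1.0000
  t=3,j=0: stock 18.5760 → up 20.2478 (V=0.0000), down 11.1456 (V=0.0000). Price 0.0000; hedge Δ=0.0000, bond B=0.0000.
  t=3,j=1: stock 33.7464 → up 36.7836 (V=0.0000), down 20.2478 (V=0.0000). Price 0.0000; hedge Δ=0.0000, bond B=0.0000.
  t=3,j=2: stock 61.3060 → up 66.8235 (V=1.0000), down 36.7836 (V=0.0000). Price 0.8856; hedge Δ=0.0333, bond B=-1.1552.
  t=3,j=3: stock 111.3725 → up 121.3960 (V=1.0000), down 66.8235 (V=1.0000). Price 0.9434; hedge Δ=0.0000, bond B=0.9434.
  t=2,j=0: stock 30.9600 → up 33.7464 (V=0.0000), down 18.5760 (V=0.0000). Price 0.0000; hedge Δ=0.0000, bond B=0.0000.
  t=2,j=1: stock 56.2440 → up 61.3060 (V=0.8856), down 33.7464 (V=0.0000). Price 0.7844; hedge Δ=0.0321, bond B=-1.0231.
  t=2,j=2: stock 102.1766 → up 111.3725 (V=0.9434), down 61.3060 (V=0.8856). Price 0.8867; hedge Δ=0.0012, bond B=0.7688.
  t=1,j=0: stock 51.6000 → up 56.2440 (V=0.7844), down 30.9600 (V=0.0000). Price 0.6947; hedge Δ=0.0310, bond B=-0.9061.
  t=1,j=1: stock 93.7400 → up 102.1766 (V=0.8867), down 56.2440 (V=0.7844). Price 0.8306; hedge Δ=0.0022, bond B=0.6218.
  t=0,j=0: stock 86.0000 → up 93.7400 (V=0.8306), down 51.6000 (V=0.6947). Price 0.7757; hedge Δ=0.0032, bond B=0.4983.
Each (Δ,B) replicates both successor values, so the strategy is self-financing and V0 is arbitrage-free.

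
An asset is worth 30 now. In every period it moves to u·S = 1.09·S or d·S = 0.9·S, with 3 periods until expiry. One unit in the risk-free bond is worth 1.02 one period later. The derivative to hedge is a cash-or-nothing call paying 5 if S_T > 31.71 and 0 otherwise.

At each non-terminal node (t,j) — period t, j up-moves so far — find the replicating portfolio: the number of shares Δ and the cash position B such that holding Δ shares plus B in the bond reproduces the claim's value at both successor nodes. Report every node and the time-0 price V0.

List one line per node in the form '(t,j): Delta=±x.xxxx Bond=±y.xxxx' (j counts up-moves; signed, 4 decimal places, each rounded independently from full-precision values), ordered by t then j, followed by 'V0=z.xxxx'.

(0,0): Delta=0.3924 Bond=-8.5069
(1,0): Delta=0.6035 Bond=-14.3776
(1,1): Delta=0.2907 Bond=-5.3517
(2,0): Delta=0.0000 Bond=0.0000
(2,1): Delta=0.8942 Bond=-23.2198
(2,2): Delta=0.0000 Bond=4.9020
V0=3.2643

Under the risk-neutral measure, an up-move has probability p* = (R−d)/(u−d) = 0.6316 and values discount at R = 1.02.
Payoff layer (t=3): V(3,0)=0.0000, V(3,1)=0.0000, V(3,2)=5.0000, V(3,3)=5.0000
  t=2,j=0: stock 24.3000 → up 26.4870 (V=0.0000), down 21.8700 (V=0.0000). Price 0.0000; hedge Δ=0.0000, bond B=0.0000.
  t=2,j=1: stock 29.4300 → up 32.0787 (V=5.0000), down 26.4870 (V=0.0000). Price 3.0960; hedge Δ=0.8942, bond B=-23.2198.
  t=2,j=2: stock 35.6430 → up 38.8509 (V=5.0000), down 32.0787 (V=5.0000). Price 4.9020; hedge Δ=0.0000, bond B=4.9020.
  t=1,j=0: stock 27.0000 → up 29.4300 (V=3.0960), down 24.3000 (V=0.0000). Price 1.9170; hedge Δ=0.6035, bond B=-14.3776.
  t=1,j=1: stock 32.7000 → up 35.6430 (V=4.9020), down 29.4300 (V=3.0960). Price 4.1535; hedge Δ=0.2907, bond B=-5.3517.
  t=0,j=0: stock 30.0000 → up 32.7000 (V=4.1535), down 27.0000 (V=1.9170). Price 3.2643; hedge Δ=0.3924, bond B=-8.5069.
The time-0 hedge costs 3.2643, which is the no-arbitrage price.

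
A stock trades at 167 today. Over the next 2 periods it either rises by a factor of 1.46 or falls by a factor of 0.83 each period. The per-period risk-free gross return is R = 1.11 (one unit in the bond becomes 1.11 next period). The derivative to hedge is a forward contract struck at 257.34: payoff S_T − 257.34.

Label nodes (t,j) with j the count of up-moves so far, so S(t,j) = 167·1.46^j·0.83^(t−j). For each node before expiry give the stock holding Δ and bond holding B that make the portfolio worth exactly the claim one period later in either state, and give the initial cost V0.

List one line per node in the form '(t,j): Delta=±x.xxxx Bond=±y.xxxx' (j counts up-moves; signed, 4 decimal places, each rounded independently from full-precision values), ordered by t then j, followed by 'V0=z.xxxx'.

Under the risk-neutral measure, an up-move has probability p* = (R−d)/(u−d) = 0.4444 and values discount at R = 1.11.
Payoff layer (t=2): V(2,0)=-142.2937, V(2,1)=-54.9694, V(2,2)=98.6372
Node (1,0) S=138.6100: V=(p*·-54.9694+(1−p*)·-142.2937)/1.11=-93.2278; Δ=(-54.9694−-142.2937)/(202.3706−115.0463)=1.0000; B=V−Δ·S=-231.8378
Node (1,1) S=243.8200: V=(p*·98.6372+(1−p*)·-54.9694)/1.11=11.9822; Δ=(98.6372−-54.9694)/(355.9772−202.3706)=1.0000; B=V−Δ·S=-231.8378
Node (0,0) S=167.0000: V=(p*·11.9822+(1−p*)·-93.2278)/1.11=-41.8629; Δ=(11.9822−-93.2278)/(243.8200−138.6100)=1.0000; B=V−Δ·S=-208.8629
Root portfolio cost Δ·167+B reproduces V0=-41.8629.

(0,0): Delta=1.0000 Bond=-208.8629
(1,0): Delta=1.0000 Bond=-231.8378
(1,1): Delta=1.0000 Bond=-231.8378
V0=-41.8629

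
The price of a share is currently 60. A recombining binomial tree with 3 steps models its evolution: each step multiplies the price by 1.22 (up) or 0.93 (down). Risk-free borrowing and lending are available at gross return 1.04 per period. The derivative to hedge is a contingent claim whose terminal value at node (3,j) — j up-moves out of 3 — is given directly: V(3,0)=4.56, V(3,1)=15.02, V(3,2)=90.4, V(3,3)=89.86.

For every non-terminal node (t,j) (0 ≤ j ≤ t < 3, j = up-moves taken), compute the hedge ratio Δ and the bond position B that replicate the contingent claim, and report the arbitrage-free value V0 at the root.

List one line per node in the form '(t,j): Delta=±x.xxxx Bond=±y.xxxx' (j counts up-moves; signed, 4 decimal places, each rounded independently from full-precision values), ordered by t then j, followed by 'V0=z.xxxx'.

Since d<R<u, set p* = (R−d)/(u−d) = 0.3793; price each node as the discounted p*-expectation of its children.
At expiry t=3: V(3,0)=4.5600, V(3,1)=15.0200, V(3,2)=90.4000, V(3,3)=89.8600
Node (2,0) S=51.8940: V=(p*·15.0200+(1−p*)·4.5600)/1.04=8.1996; Δ=(15.0200−4.5600)/(63.3107−48.2614)=0.6951; B=V−Δ·S=-27.8694
Node (2,1) S=68.0760: V=(p*·90.4000+(1−p*)·15.0200)/1.04=41.9350; Δ=(90.4000−15.0200)/(83.0527−63.3107)=3.8182; B=V−Δ·S=-217.9960
Node (2,2) S=89.3040: V=(p*·89.8600+(1−p*)·90.4000)/1.04=86.7261; Δ=(89.8600−90.4000)/(108.9509−83.0527)=-0.0209; B=V−Δ·S=88.5882
Node (1,0) S=55.8000: V=(p*·41.9350+(1−p*)·8.1996)/1.04=20.1883; Δ=(41.9350−8.1996)/(68.0760−51.8940)=2.0847; B=V−Δ·S=-96.1407
Node (1,1) S=73.2000: V=(p*·86.7261+(1−p*)·41.9350)/1.04=56.6584; Δ=(86.7261−41.9350)/(89.3040−68.0760)=2.1100; B=V−Δ·S=-97.7937
Node (0,0) S=60.0000: V=(p*·56.6584+(1−p*)·20.1883)/1.04=32.7132; Δ=(56.6584−20.1883)/(73.2000−55.8000)=2.0960; B=V−Δ·S=-93.0459
Check: Δ(0,0)·S0 + B(0,0) = 32.7132 = V0.

(0,0): Delta=2.0960 Bond=-93.0459
(1,0): Delta=2.0847 Bond=-96.1407
(1,1): Delta=2.1100 Bond=-97.7937
(2,0): Delta=0.6951 Bond=-27.8694
(2,1): Delta=3.8182 Bond=-217.9960
(2,2): Delta=-0.0209 Bond=88.5882
V0=32.7132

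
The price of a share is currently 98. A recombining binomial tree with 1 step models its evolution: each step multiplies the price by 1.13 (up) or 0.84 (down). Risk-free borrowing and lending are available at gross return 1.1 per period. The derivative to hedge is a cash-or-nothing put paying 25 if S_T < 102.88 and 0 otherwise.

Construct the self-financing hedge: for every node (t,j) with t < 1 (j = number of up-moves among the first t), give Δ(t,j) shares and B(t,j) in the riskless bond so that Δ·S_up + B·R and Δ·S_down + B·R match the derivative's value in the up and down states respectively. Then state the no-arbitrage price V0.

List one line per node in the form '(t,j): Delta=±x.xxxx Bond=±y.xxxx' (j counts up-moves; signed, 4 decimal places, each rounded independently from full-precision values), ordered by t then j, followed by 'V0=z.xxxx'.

Risk-neutral probability p* = (R−d)/(u−d) = (1.1−0.84)/(1.13−0.84) = 0.8966.
At expiry t=1: V(1,0)=25.0000, V(1,1)=0.0000
Node (0,0) S=98.0000: V=(p*·0.0000+(1−p*)·25.0000)/1.1=2.3511; Δ=(0.0000−25.0000)/(110.7400−82.3200)=-0.8797; B=V−Δ·S=88.5580
Each (Δ,B) replicates both successor values, so the strategy is self-financing and V0 is arbitrage-free.

(0,0): Delta=-0.8797 Bond=88.5580
V0=2.3511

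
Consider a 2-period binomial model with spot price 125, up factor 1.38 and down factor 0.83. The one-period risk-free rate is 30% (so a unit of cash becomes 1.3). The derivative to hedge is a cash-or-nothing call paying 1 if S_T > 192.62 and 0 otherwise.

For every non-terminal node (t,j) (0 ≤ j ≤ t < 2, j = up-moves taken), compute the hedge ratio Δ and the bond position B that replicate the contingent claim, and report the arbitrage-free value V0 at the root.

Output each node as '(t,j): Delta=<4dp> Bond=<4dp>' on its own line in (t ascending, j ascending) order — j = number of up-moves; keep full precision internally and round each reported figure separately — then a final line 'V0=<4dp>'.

The replicating-portfolio and risk-neutral prices coincide; use p* = (1.3−0.83)/(1.38−0.83) = 0.8545 for the latter.
At expiry t=2: V(2,0)=0.0000, V(2,1)=0.0000, V(2,2)=1.0000
(1,0): S=103.7500. Δ = (V_up−V_dn)/(S_up−S_dn) = (0.0000−0.0000)/(143.1750−86.1125) = 0.0000. V = [p*·0.0000 + (1−p*)·0.0000]/1.3 = 0.0000. B = V − Δ·S = 0.0000.
(1,1): S=172.5000. Δ = (V_up−V_dn)/(S_up−S_dn) = (1.0000−0.0000)/(238.0500−143.1750) = 0.0105. V = [p*·1.0000 + (1−p*)·0.0000]/1.3 = 0.6573. B = V − Δ·S = -1.1608.
(0,0): S=125.0000. Δ = (V_up−V_dn)/(S_up−S_dn) = (0.6573−0.0000)/(172.5000−103.7500) = 0.0096. V = [p*·0.6573 + (1−p*)·0.0000]/1.3 = 0.4321. B = V − Δ·S = -0.7631.
Check: Δ(0,0)·S0 + B(0,0) = 0.4321 = V0.

(0,0): Delta=0.0096 Bond=-0.7631
(1,0): Delta=0.0000 Bond=0.0000
(1,1): Delta=0.0105 Bond=-1.1608
V0=0.4321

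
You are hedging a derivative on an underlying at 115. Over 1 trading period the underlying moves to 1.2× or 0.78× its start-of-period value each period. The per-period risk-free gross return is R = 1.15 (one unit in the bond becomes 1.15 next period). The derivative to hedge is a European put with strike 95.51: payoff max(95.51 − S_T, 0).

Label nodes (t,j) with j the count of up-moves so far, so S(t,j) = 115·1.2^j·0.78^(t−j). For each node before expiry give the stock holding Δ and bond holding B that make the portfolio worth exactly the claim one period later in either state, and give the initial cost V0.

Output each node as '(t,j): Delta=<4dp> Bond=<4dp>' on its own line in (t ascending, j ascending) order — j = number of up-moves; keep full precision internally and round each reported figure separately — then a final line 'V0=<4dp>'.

Since d<R<u, set p* = (R−d)/(u−d) = 0.8810; price each node as the discounted p*-expectation of its children.
Terminal values V(1,·): V(1,0)=5.8100, V(1,1)=0.0000
Node (0,0) S=115.0000: V=(p*·0.0000+(1−p*)·5.8100)/1.15=0.6014; Δ=(0.0000−5.8100)/(138.0000−89.7000)=-0.1203; B=V−Δ·S=14.4348
Check: Δ(0,0)·S0 + B(0,0) = 0.6014 = V0.

(0,0): Delta=-0.1203 Bond=14.4348
V0=0.6014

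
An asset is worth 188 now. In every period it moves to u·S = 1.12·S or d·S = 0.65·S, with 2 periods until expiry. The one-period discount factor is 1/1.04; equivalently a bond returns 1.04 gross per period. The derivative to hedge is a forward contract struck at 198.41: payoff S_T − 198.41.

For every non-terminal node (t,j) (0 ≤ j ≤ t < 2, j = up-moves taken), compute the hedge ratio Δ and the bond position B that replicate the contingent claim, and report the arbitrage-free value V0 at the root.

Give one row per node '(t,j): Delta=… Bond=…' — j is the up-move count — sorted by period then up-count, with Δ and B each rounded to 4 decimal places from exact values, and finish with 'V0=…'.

(0,0): Delta=1.0000 Bond=-183.4412
(1,0): Delta=1.0000 Bond=-190.7788
(1,1): Delta=1.0000 Bond=-190.7788
V0=4.5588

No-arbitrage ⇒ martingale measure with p* = (R−d)/(u−d) = 0.8298.
At expiry t=2: V(2,0)=-118.9800, V(2,1)=-61.5460, V(2,2)=37.4172
  t=1,j=0: stock 122.2000 → up 136.8640 (V=-61.5460), down 79.4300 (V=-118.9800). Price -68.5788; hedge Δ=1.0000, bond B=-190.7788.
  t=1,j=1: stock 210.5600 → up 235.8272 (V=37.4172), down 136.8640 (V=-61.5460). Price 19.7812; hedge Δ=1.0000, bond B=-190.7788.
  t=0,j=0: stock 188.0000 → up 210.5600 (V=19.7812), down 122.2000 (V=-68.5788). Price 4.5588; hedge Δ=1.0000, bond B=-183.4412.
Check: Δ(0,0)·S0 + B(0,0) = 4.5588 = V0.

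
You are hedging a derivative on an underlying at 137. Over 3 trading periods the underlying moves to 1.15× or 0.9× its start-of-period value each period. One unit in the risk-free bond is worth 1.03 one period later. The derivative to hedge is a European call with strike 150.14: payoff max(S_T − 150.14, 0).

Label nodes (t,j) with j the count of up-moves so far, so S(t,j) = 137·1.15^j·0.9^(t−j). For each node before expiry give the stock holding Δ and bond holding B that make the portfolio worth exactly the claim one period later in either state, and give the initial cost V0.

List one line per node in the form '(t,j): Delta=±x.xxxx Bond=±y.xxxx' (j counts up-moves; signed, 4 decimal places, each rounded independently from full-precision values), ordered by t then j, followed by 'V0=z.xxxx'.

(0,0): Delta=0.5146 Bond=-58.4083
(1,0): Delta=0.2117 Bond=-22.8054
(1,1): Delta=0.7335 Bond=-94.6422
(2,0): Delta=0.0000 Bond=0.0000
(2,1): Delta=0.3646 Bond=-45.1721
(2,2): Delta=1.0000 Bond=-145.7670
V0=12.0969

Risk-neutral probability p* = (R−d)/(u−d) = (1.03−0.9)/(1.15−0.9) = 0.5200.
At expiry t=3: V(3,0)=0.0000, V(3,1)=0.0000, V(3,2)=12.9243, V(3,3)=58.2199
  t=2,j=0: stock 110.9700 → up 127.6155 (V=0.0000), down 99.8730 (V=0.0000). Price 0.0000; hedge Δ=0.0000, bond B=0.0000.
  t=2,j=1: stock 141.7950 → up 163.0642 (V=12.9243), down 127.6155 (V=0.0000). Price 6.5249; hedge Δ=0.3646, bond B=-45.1721.
  t=2,j=2: stock 181.1825 → up 208.3599 (V=58.2199), down 163.0642 (V=12.9243). Price 35.4155; hedge Δ=1.0000, bond B=-145.7670.
  t=1,j=0: stock 123.3000 → up 141.7950 (V=6.5249), down 110.9700 (V=0.0000). Price 3.2941; hedge Δ=0.2117, bond B=-22.8054.
  t=1,j=1: stock 157.5500 → up 181.1825 (V=35.4155), down 141.7950 (V=6.5249). Price 20.9204; hedge Δ=0.7335, bond B=-94.6422.
  t=0,j=0: stock 137.0000 → up 157.5500 (V=20.9204), down 123.3000 (V=3.2941). Price 12.0969; hedge Δ=0.5146, bond B=-58.4083.
Each (Δ,B) replicates both successor values, so the strategy is self-financing and V0 is arbitrage-free.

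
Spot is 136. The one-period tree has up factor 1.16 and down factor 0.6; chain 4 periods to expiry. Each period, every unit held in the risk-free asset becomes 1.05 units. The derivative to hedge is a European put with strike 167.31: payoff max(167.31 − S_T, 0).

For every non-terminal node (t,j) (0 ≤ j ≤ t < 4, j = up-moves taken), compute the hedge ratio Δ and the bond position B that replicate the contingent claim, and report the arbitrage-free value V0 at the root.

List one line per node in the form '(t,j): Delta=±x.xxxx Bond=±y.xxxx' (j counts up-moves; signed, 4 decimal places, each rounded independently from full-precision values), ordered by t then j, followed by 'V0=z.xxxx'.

(0,0): Delta=-0.5354 Bond=101.5420
(1,0): Delta=-1.0000 Bond=144.5287
(1,1): Delta=-0.4767 Bond=97.3523
(2,0): Delta=-1.0000 Bond=151.7551
(2,1): Delta=-1.0000 Bond=151.7551
(2,2): Delta=-0.4105 Bond=90.1113
(3,0): Delta=-1.0000 Bond=159.3429
(3,1): Delta=-1.0000 Bond=159.3429
(3,2): Delta=-1.0000 Bond=159.3429
(3,3): Delta=-0.3360 Bond=78.7949
V0=28.7246

Under the risk-neutral measure, an up-move has probability p* = (R−d)/(u−d) = 0.8036 and values discount at R = 1.05.
Payoff layer (t=4): V(4,0)=149.6844, V(4,1)=133.2338, V(4,2)=101.4294, V(4,3)=39.9409, V(4,4)=0.0000
(3,0): S=29.3760. Δ = (V_up−V_dn)/(S_up−S_dn) = (133.2338−149.6844)/(34.0762−17.6256) = -1.0000. V = [p*·133.2338 + (1−p*)·149.6844]/1.05 = 129.9669. B = V − Δ·S = 159.3429.
(3,1): S=56.7936. Δ = (V_up−V_dn)/(S_up−S_dn) = (101.4294−133.2338)/(65.8806−34.0762) = -1.0000. V = [p*·101.4294 + (1−p*)·133.2338]/1.05 = 102.5493. B = V − Δ·S = 159.3429.
(3,2): S=109.8010. Δ = (V_up−V_dn)/(S_up−S_dn) = (39.9409−101.4294)/(127.3691−65.8806) = -1.0000. V = [p*·39.9409 + (1−p*)·101.4294]/1.05 = 49.5419. B = V − Δ·S = 159.3429.
(3,3): S=212.2819. Δ = (V_up−V_dn)/(S_up−S_dn) = (0.0000−39.9409)/(246.2470−127.3691) = -0.3360. V = [p*·0.0000 + (1−p*)·39.9409]/1.05 = 7.4719. B = V − Δ·S = 78.7949.
(2,0): S=48.9600. Δ = (V_up−V_dn)/(S_up−S_dn) = (102.5493−129.9669)/(56.7936−29.3760) = -1.0000. V = [p*·102.5493 + (1−p*)·129.9669]/1.05 = 102.7951. B = V − Δ·S = 151.7551.
(2,1): S=94.6560. Δ = (V_up−V_dn)/(S_up−S_dn) = (49.5419−102.5493)/(109.8010−56.7936) = -1.0000. V = [p*·49.5419 + (1−p*)·102.5493]/1.05 = 57.0991. B = V − Δ·S = 151.7551.
(2,2): S=183.0016. Δ = (V_up−V_dn)/(S_up−S_dn) = (7.4719−49.5419)/(212.2819−109.8010) = -0.4105. V = [p*·7.4719 + (1−p*)·49.5419]/1.05 = 14.9864. B = V − Δ·S = 90.1113.
(1,0): S=81.6000. Δ = (V_up−V_dn)/(S_up−S_dn) = (57.0991−102.7951)/(94.6560−48.9600) = -1.0000. V = [p*·57.0991 + (1−p*)·102.7951]/1.05 = 62.9287. B = V − Δ·S = 144.5287.
(1,1): S=157.7600. Δ = (V_up−V_dn)/(S_up−S_dn) = (14.9864−57.0991)/(183.0016−94.6560) = -0.4767. V = [p*·14.9864 + (1−p*)·57.0991]/1.05 = 22.1510. B = V − Δ·S = 97.3523.
(0,0): S=136.0000. Δ = (V_up−V_dn)/(S_up−S_dn) = (22.1510−62.9287)/(157.7600−81.6000) = -0.5354. V = [p*·22.1510 + (1−p*)·62.9287]/1.05 = 28.7246. B = V − Δ·S = 101.5420.
Root portfolio cost Δ·136+B reproduces V0=28.7246.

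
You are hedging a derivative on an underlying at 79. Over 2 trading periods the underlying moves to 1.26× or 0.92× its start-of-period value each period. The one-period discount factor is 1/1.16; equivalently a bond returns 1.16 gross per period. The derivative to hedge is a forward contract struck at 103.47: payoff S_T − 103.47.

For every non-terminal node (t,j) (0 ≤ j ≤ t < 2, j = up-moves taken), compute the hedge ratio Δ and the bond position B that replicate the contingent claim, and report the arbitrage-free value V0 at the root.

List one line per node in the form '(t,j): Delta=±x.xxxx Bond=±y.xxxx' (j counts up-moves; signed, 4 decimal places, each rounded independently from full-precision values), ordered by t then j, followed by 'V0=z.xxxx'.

The replicating-portfolio and risk-neutral prices coincide; use p* = (1.16−0.92)/(1.26−0.92) = 0.7059 for the latter.
Terminal payoffs: V(2,0)=-36.6044, V(2,1)=-11.8932, V(2,2)=21.9504
Node (1,0) S=72.6800: V=(p*·-11.8932+(1−p*)·-36.6044)/1.16=-16.5183; Δ=(-11.8932−-36.6044)/(91.5768−66.8656)=1.0000; B=V−Δ·S=-89.1983
Node (1,1) S=99.5400: V=(p*·21.9504+(1−p*)·-11.8932)/1.16=10.3417; Δ=(21.9504−-11.8932)/(125.4204−91.5768)=1.0000; B=V−Δ·S=-89.1983
Node (0,0) S=79.0000: V=(p*·10.3417+(1−p*)·-16.5183)/1.16=2.1049; Δ=(10.3417−-16.5183)/(99.5400−72.6800)=1.0000; B=V−Δ·S=-76.8951
Each (Δ,B) replicates both successor values, so the strategy is self-financing and V0 is arbitrage-free.

(0,0): Delta=1.0000 Bond=-76.8951
(1,0): Delta=1.0000 Bond=-89.1983
(1,1): Delta=1.0000 Bond=-89.1983
V0=2.1049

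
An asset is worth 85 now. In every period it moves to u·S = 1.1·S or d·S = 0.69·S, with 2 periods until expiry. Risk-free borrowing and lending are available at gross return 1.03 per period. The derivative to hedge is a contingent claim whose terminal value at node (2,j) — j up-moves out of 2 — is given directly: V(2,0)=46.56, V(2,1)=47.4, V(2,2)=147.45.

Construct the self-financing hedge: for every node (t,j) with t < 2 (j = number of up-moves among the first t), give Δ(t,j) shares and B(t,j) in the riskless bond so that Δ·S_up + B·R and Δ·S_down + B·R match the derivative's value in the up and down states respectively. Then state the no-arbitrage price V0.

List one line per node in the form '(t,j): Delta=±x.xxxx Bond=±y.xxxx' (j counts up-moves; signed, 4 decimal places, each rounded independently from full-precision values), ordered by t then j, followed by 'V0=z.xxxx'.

(0,0): Delta=2.3154 Bond=-87.2979
(1,0): Delta=0.0349 Bond=43.8314
(1,1): Delta=2.6099 Bond=-117.4532
V0=109.5094

Risk-neutral probability p* = (R−d)/(u−d) = (1.03−0.69)/(1.1−0.69) = 0.8293.
Terminal payoffs: V(2,0)=46.5600, V(2,1)=47.4000, V(2,2)=147.4500
  t=1,j=0: stock 58.6500 → up 64.5150 (V=47.4000), down 40.4685 (V=46.5600). Price 45.8802; hedge Δ=0.0349, bond B=43.8314.
  t=1,j=1: stock 93.5000 → up 102.8500 (V=147.4500), down 64.5150 (V=47.4000). Price 126.5712; hedge Δ=2.6099, bond B=-117.4532.
  t=0,j=0: stock 85.0000 → up 93.5000 (V=126.5712), down 58.6500 (V=45.8802). Price 109.5094; hedge Δ=2.3154, bond B=-87.2979.
The time-0 hedge costs 109.5094, which is the no-arbitrage price.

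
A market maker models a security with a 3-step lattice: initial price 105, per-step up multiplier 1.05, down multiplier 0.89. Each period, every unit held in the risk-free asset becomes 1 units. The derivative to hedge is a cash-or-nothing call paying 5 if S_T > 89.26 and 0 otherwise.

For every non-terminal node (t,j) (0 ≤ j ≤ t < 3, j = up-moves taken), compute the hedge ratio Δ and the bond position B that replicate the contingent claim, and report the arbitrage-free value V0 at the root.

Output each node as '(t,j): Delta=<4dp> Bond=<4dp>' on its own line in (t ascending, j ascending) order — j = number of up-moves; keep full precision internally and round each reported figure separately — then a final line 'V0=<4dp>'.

Since d<R<u, set p* = (R−d)/(u−d) = 0.6875; price each node as the discounted p*-expectation of its children.
Payoff layer (t=3): V(3,0)=0.0000, V(3,1)=0.0000, V(3,2)=5.0000, V(3,3)=5.0000
Node (2,0) S=83.1705: V=(p*·0.0000+(1−p*)·0.0000)/1=0.0000; Δ=(0.0000−0.0000)/(87.3290−74.0217)=0.0000; B=V−Δ·S=0.0000
Node (2,1) S=98.1225: V=(p*·5.0000+(1−p*)·0.0000)/1=3.4375; Δ=(5.0000−0.0000)/(103.0286−87.3290)=0.3185; B=V−Δ·S=-27.8125
Node (2,2) S=115.7625: V=(p*·5.0000+(1−p*)·5.0000)/1=5.0000; Δ=(5.0000−5.0000)/(121.5506−103.0286)=0.0000; B=V−Δ·S=5.0000
Node (1,0) S=93.4500: V=(p*·3.4375+(1−p*)·0.0000)/1=2.3633; Δ=(3.4375−0.0000)/(98.1225−83.1705)=0.2299; B=V−Δ·S=-19.1211
Node (1,1) S=110.2500: V=(p*·5.0000+(1−p*)·3.4375)/1=4.5117; Δ=(5.0000−3.4375)/(115.7625−98.1225)=0.0886; B=V−Δ·S=-5.2539
Node (0,0) S=105.0000: V=(p*·4.5117+(1−p*)·2.3633)/1=3.8403; Δ=(4.5117−2.3633)/(110.2500−93.4500)=0.1279; B=V−Δ·S=-9.5874
The time-0 hedge costs 3.8403, which is the no-arbitrage price.

(0,0): Delta=0.1279 Bond=-9.5874
(1,0): Delta=0.2299 Bond=-19.1211
(1,1): Delta=0.0886 Bond=-5.2539
(2,0): Delta=0.0000 Bond=0.0000
(2,1): Delta=0.3185 Bond=-27.8125
(2,2): Delta=0.0000 Bond=5.0000
V0=3.8403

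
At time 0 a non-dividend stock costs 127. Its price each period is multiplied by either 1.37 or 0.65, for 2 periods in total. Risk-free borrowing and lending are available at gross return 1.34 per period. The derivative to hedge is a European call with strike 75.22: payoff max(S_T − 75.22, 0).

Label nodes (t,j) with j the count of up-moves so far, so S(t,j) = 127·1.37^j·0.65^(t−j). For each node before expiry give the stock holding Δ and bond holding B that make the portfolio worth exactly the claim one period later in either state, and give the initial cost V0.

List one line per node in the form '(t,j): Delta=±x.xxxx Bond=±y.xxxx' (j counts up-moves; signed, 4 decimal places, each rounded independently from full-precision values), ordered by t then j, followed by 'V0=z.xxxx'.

(0,0): Delta=0.9927 Bond=-40.9392
(1,0): Delta=0.6372 Bond=-25.5159
(1,1): Delta=1.0000 Bond=-56.1343
V0=85.1296

The replicating-portfolio and risk-neutral prices coincide; use p* = (1.34−0.65)/(1.37−0.65) = 0.9583 for the latter.
Terminal values V(2,·): V(2,0)=0.0000, V(2,1)=37.8735, V(2,2)=163.1463
  t=1,j=0: stock 82.5500 → up 113.0935 (V=37.8735), down 53.6575 (V=0.0000). Price 27.0861; hedge Δ=0.6372, bond B=-25.5159.
  t=1,j=1: stock 173.9900 → up 238.3663 (V=163.1463), down 113.0935 (V=37.8735). Price 117.8557; hedge Δ=1.0000, bond B=-56.1343.
  t=0,j=0: stock 127.0000 → up 173.9900 (V=117.8557), down 82.5500 (V=27.0861). Price 85.1296; hedge Δ=0.9927, bond B=-40.9392.
Root portfolio cost Δ·127+B reproduces V0=85.1296.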